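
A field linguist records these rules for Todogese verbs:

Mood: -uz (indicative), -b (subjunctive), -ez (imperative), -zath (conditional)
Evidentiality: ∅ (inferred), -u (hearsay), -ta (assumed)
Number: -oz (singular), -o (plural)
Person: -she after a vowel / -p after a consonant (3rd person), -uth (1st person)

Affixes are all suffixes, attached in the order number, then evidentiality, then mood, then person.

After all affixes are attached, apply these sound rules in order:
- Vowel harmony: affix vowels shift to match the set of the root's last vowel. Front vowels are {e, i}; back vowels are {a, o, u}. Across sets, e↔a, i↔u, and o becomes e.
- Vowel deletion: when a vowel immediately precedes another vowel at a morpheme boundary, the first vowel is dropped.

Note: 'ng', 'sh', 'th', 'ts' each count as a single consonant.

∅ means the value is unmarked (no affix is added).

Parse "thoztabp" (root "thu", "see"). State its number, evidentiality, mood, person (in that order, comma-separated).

singular, assumed, subjunctive, 3rd person

Segment: thu-oz-ta-b-p.
number: -oz → singular.
evidentiality: -ta → assumed.
mood: -b → subjunctive.
person: -she/p → 3rd person.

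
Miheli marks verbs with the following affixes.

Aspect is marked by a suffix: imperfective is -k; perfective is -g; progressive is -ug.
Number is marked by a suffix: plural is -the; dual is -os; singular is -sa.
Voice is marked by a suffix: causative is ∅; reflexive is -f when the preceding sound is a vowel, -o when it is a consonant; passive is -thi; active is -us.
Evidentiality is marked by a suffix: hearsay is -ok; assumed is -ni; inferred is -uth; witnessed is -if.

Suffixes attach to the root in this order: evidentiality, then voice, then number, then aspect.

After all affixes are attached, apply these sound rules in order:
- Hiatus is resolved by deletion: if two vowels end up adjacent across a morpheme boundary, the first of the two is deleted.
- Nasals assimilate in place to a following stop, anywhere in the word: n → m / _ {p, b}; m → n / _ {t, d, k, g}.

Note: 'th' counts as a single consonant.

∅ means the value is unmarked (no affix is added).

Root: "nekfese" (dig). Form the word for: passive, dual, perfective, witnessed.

nekfesifthosg

Attach evidentiality witnessed -if → nekfeseif.
Attach voice passive -thi → nekfeseifthi.
Attach number dual -os → nekfeseifthios.
Attach aspect perfective -g → nekfeseifthiosg.
Apply vowel deletion: nekfeseifthiosg → nekfesifthosg.
Nasal assimilation: no change.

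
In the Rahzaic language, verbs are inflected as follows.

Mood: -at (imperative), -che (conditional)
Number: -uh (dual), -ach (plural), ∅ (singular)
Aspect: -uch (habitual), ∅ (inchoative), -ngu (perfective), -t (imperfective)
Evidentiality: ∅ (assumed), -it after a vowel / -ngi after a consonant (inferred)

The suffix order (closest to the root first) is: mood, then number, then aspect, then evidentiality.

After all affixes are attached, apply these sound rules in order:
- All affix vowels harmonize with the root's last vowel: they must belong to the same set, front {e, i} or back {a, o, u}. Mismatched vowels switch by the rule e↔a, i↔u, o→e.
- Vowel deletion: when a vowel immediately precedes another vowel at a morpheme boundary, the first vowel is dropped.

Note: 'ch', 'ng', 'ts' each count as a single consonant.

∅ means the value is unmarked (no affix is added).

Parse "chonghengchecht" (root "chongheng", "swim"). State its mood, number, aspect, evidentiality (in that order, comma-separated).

conditional, plural, imperfective, assumed

Segment: chongheng-che-ach-t.
mood: -che → conditional.
number: -ach → plural.
aspect: -t → imperfective.
evidentiality: ∅ → assumed.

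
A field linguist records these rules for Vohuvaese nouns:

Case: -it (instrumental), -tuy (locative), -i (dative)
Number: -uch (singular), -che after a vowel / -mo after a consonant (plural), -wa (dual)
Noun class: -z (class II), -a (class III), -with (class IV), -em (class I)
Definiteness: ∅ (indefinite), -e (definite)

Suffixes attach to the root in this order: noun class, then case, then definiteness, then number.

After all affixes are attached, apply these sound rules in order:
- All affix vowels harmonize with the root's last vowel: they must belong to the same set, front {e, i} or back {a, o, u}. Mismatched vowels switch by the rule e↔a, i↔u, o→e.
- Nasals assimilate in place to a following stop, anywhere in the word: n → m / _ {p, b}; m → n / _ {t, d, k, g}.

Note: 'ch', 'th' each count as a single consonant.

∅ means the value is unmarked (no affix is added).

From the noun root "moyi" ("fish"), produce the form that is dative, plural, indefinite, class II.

Attach noun class class II -z → moyiz.
Attach case dative -i → moyizi.
definiteness = indefinite: zero marking, form stays moyizi.
Attach number plural -che (after vowel 'i') → moyiziche.
Vowel harmony: no change.
Nasal assimilation: no change.

moyiziche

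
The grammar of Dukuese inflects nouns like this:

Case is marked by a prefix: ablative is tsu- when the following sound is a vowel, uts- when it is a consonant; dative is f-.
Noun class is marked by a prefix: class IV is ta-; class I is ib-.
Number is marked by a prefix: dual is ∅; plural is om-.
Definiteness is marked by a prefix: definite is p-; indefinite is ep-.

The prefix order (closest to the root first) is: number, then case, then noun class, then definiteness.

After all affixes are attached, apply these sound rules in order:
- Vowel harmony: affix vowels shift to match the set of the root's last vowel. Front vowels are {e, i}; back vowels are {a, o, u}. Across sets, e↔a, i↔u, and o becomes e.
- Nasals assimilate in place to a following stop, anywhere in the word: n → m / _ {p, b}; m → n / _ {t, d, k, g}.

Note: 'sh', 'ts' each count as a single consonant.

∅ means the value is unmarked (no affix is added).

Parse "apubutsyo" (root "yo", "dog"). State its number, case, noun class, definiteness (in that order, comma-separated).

dual, ablative, class I, indefinite

Segment: ep-ib-uts-yo.
number: ∅ → dual.
case: tsu/uts- → ablative.
noun class: ib- → class I.
definiteness: ep- → indefinite.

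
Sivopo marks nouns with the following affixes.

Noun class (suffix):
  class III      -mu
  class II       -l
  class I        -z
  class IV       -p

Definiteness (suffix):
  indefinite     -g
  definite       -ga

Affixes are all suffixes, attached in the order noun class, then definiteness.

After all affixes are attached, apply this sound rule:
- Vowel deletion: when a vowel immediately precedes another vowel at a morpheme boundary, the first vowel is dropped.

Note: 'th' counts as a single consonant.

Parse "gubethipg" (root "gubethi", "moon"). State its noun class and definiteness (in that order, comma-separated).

class IV, indefinite

Segment: gubethi-p-g.
noun class: -p → class IV.
definiteness: -g → indefinite.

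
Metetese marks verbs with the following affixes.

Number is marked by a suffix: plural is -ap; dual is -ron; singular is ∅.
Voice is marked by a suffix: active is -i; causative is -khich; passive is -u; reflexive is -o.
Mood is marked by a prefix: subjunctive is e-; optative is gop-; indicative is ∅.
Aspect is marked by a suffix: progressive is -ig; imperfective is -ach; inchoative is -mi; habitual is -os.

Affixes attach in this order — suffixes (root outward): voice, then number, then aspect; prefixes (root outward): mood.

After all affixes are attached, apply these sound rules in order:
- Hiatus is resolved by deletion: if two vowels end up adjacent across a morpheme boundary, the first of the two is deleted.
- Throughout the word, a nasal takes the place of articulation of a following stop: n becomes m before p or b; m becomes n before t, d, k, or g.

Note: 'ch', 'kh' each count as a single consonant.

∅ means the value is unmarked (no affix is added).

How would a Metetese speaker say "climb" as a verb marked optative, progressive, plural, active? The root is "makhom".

Attach voice active -i → makhomi.
Attach mood optative gop- → gopmakhomi.
Attach number plural -ap → gopmakhomiap.
Attach aspect progressive -ig → gopmakhomiapig.
Apply vowel deletion: gopmakhomiapig → gopmakhomapig.
Nasal assimilation: no change.

gopmakhomapig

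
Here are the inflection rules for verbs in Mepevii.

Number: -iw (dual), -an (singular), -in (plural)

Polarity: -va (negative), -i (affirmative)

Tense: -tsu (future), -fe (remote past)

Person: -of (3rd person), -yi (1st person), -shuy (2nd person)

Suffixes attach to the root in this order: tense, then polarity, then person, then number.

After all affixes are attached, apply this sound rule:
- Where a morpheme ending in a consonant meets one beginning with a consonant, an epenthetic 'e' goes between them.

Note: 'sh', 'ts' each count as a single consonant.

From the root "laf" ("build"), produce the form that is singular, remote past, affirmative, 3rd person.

Attach tense remote past -fe → laffe.
Attach polarity affirmative -i → laffei.
Attach person 3rd person -of → laffeiof.
Attach number singular -an → laffeiofan.
Apply epenthesis: laffeiofan → lafefeiofan.

lafefeiofan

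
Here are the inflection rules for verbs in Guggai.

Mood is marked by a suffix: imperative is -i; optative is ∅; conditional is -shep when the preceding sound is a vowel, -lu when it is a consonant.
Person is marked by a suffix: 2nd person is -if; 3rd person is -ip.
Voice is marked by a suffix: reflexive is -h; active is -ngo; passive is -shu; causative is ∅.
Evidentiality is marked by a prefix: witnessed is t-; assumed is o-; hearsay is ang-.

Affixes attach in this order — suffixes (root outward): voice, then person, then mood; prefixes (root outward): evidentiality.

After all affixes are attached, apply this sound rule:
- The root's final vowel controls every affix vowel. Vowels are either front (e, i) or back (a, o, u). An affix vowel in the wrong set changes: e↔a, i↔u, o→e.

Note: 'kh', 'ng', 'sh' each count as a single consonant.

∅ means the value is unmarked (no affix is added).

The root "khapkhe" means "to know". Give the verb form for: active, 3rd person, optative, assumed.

Attach evidentiality assumed o- → okhapkhe.
Attach voice active -ngo → okhapkhengo.
Attach person 3rd person -ip → okhapkhengoip.
mood = optative: zero marking, form stays okhapkhengoip.
Apply vowel harmony: okhapkhengoip → ekhapkhengeip.

ekhapkhengeip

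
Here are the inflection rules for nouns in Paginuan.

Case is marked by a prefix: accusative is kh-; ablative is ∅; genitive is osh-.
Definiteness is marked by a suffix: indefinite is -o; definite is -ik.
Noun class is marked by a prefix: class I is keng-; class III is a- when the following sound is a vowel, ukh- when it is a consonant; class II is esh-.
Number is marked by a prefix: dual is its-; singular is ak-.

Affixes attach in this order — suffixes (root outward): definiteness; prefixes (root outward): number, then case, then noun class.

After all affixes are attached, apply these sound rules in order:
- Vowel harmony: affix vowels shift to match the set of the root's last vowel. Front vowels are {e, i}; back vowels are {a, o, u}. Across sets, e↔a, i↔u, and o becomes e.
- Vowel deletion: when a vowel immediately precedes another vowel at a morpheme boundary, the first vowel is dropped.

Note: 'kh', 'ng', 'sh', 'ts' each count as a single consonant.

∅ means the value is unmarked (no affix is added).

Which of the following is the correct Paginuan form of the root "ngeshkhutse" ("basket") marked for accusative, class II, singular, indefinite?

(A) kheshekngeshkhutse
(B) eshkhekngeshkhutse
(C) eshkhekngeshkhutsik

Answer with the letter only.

B

Attach number singular ak- → akngeshkhutse.
Attach definiteness indefinite -o → akngeshkhutseo.
Attach case accusative kh- → khakngeshkhutseo.
Attach noun class class II esh- → eshkhakngeshkhutseo.
Apply vowel harmony: eshkhakngeshkhutseo → eshkhekngeshkhutsee.
Apply vowel deletion: eshkhekngeshkhutsee → eshkhekngeshkhutse.
So the correct form is eshkhekngeshkhutse, option (B).
(C) eshkhekngeshkhutsik is wrong: it uses definite instead of indefinite for definiteness.
(A) kheshekngeshkhutse is wrong: it has the affixes in the wrong order.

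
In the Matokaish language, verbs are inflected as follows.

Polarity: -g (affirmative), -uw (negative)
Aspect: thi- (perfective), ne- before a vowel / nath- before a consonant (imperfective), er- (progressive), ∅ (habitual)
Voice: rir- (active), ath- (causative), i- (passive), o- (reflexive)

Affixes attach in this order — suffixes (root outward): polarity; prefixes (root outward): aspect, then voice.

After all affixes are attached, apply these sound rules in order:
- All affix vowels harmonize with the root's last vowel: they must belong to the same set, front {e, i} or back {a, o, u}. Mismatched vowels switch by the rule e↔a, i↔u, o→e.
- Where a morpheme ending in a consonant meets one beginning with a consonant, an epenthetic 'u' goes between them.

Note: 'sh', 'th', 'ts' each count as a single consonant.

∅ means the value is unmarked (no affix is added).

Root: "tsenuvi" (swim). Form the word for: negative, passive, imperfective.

inethutsenuviiw

Attach aspect imperfective nath- (before consonant 'ts') → nathtsenuvi.
Attach polarity negative -uw → nathtsenuviuw.
Attach voice passive i- → inathtsenuviuw.
Apply vowel harmony: inathtsenuviuw → inethtsenuviiw.
Apply epenthesis: inethtsenuviiw → inethutsenuviiw.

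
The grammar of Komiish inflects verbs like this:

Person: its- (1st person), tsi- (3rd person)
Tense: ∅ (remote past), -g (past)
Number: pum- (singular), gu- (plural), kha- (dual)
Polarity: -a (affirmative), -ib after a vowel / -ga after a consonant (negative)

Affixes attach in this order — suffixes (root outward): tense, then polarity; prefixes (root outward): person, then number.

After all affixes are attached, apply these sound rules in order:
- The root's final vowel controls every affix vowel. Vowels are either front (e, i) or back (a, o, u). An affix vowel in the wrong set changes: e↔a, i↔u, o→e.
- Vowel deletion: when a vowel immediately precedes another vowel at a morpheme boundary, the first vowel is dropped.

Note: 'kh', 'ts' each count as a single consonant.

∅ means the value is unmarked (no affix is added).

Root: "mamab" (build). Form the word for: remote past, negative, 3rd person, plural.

Attach person 3rd person tsi- → tsimamab.
tense = remote past: zero marking, form stays tsimamab.
Attach polarity negative -ga (after consonant 'b') → tsimamabga.
Attach number plural gu- → gutsimamabga.
Apply vowel harmony: gutsimamabga → gutsumamabga.
Vowel deletion: no change.

gutsumamabga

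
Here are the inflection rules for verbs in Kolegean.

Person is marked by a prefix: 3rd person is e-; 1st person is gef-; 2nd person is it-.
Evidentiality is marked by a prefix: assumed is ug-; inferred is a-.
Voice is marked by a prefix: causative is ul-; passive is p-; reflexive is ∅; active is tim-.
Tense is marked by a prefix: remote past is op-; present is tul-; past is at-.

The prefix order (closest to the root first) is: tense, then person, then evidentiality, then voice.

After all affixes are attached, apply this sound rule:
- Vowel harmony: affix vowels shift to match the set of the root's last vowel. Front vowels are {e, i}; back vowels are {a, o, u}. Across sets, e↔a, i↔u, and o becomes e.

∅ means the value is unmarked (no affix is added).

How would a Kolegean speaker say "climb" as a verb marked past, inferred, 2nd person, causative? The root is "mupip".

Attach tense past at- → atmupip.
Attach person 2nd person it- → itatmupip.
Attach evidentiality inferred a- → aitatmupip.
Attach voice causative ul- → ulaitatmupip.
Apply vowel harmony: ulaitatmupip → ileitetmupip.

ileitetmupip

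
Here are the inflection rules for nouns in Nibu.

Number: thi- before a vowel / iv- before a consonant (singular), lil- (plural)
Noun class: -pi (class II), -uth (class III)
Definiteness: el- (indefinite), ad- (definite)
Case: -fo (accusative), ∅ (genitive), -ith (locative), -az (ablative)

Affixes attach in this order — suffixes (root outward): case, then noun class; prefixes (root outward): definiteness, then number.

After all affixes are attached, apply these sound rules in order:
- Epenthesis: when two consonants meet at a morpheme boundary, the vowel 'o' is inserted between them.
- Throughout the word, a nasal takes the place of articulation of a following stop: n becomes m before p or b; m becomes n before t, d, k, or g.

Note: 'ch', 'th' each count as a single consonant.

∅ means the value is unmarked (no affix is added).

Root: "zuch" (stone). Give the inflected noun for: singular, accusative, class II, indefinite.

Attach definiteness indefinite el- → elzuch.
Attach number singular thi- (before vowel 'e') → thielzuch.
Attach case accusative -fo → thielzuchfo.
Attach noun class class II -pi → thielzuchfopi.
Apply epenthesis: thielzuchfopi → thielozuchofopi.
Nasal assimilation: no change.

thielozuchofopi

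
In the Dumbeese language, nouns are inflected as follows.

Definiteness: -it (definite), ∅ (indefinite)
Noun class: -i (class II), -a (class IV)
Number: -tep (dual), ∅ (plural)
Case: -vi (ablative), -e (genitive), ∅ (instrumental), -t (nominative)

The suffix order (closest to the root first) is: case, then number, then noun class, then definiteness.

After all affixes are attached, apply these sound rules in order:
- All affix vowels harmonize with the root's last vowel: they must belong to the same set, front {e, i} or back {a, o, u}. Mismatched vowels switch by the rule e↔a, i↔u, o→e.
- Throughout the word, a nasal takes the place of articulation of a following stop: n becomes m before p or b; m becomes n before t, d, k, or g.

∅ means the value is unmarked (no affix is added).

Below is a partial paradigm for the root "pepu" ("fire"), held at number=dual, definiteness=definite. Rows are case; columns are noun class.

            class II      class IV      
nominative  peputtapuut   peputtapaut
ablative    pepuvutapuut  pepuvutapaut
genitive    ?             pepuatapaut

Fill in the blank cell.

Attach case genitive -e → pepue.
Attach number dual -tep → pepuetep.
Attach noun class class II -i → pepuetepi.
Attach definiteness definite -it → pepuetepiit.
Apply vowel harmony: pepuetepiit → pepuatapuut.
Nasal assimilation: no change.

pepuatapuut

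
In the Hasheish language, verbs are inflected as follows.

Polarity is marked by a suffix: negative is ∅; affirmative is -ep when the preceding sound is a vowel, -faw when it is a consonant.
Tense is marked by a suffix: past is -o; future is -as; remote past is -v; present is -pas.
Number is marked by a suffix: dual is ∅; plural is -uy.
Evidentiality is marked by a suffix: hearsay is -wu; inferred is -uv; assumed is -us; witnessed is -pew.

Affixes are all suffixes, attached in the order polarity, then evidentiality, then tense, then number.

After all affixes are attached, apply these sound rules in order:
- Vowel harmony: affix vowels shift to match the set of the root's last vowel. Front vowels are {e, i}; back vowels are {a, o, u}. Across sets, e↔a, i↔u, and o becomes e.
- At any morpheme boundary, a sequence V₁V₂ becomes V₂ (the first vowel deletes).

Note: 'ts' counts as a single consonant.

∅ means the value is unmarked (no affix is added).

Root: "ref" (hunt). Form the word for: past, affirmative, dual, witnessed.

reffewpewe

Attach polarity affirmative -faw (after consonant 'f') → reffaw.
Attach evidentiality witnessed -pew → reffawpew.
Attach tense past -o → reffawpewo.
number = dual: zero marking, form stays reffawpewo.
Apply vowel harmony: reffawpewo → reffewpewe.
Vowel deletion: no change.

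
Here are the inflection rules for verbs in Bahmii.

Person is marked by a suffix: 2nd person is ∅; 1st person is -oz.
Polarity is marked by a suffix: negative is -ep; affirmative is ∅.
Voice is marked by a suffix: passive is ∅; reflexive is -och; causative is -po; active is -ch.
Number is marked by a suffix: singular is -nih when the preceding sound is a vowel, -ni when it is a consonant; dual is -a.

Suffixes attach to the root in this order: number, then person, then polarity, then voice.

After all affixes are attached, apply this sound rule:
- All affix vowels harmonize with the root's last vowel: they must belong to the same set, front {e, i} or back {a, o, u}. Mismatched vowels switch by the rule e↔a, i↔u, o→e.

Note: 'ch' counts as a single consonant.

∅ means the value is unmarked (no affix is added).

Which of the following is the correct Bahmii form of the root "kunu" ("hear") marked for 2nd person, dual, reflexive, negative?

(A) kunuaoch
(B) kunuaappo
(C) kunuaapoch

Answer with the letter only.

C

Attach number dual -a → kunua.
person = 2nd person: zero marking, form stays kunua.
Attach polarity negative -ep → kunuaep.
Attach voice reflexive -och → kunuaepoch.
Apply vowel harmony: kunuaepoch → kunuaapoch.
So the correct form is kunuaapoch, option (C).
(B) kunuaappo is wrong: it uses causative instead of reflexive for voice.
(A) kunuaoch is wrong: it uses affirmative instead of negative for polarity.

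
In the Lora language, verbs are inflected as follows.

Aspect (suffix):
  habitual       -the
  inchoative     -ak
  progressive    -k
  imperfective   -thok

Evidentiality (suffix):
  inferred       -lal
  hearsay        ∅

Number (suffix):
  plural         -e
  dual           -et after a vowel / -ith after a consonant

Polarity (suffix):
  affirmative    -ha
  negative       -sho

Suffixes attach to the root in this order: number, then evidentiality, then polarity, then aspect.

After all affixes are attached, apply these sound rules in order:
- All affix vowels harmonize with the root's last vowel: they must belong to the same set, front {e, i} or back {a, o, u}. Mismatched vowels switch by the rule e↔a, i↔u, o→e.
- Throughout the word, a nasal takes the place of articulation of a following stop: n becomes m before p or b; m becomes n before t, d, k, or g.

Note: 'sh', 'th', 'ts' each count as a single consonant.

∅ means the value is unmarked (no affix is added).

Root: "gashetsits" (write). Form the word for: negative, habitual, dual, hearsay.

Attach number dual -ith (after consonant 'ts') → gashetsitsith.
evidentiality = hearsay: zero marking, form stays gashetsitsith.
Attach polarity negative -sho → gashetsitsithsho.
Attach aspect habitual -the → gashetsitsithshothe.
Apply vowel harmony: gashetsitsithshothe → gashetsitsithshethe.
Nasal assimilation: no change.

gashetsitsithshethe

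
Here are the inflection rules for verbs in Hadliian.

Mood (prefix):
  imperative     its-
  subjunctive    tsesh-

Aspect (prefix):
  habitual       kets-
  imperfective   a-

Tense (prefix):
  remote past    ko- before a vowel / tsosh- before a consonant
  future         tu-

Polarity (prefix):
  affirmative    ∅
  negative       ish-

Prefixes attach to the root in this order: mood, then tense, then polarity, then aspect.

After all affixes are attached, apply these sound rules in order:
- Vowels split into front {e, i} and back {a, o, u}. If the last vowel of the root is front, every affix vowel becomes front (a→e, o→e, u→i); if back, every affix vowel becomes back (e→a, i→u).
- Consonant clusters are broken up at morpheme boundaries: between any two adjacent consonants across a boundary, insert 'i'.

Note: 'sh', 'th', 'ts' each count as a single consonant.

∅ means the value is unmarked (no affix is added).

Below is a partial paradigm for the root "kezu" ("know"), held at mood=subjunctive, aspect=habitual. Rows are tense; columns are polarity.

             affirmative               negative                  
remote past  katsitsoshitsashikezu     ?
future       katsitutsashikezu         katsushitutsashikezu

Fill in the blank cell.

Attach mood subjunctive tsesh- → tseshkezu.
Attach tense remote past tsosh- (before consonant 'ts') → tsoshtseshkezu.
Attach polarity negative ish- → ishtsoshtseshkezu.
Attach aspect habitual kets- → ketsishtsoshtseshkezu.
Apply vowel harmony: ketsishtsoshtseshkezu → katsushtsoshtsashkezu.
Apply epenthesis: katsushtsoshtsashkezu → katsushitsoshitsashikezu.

katsushitsoshitsashikezu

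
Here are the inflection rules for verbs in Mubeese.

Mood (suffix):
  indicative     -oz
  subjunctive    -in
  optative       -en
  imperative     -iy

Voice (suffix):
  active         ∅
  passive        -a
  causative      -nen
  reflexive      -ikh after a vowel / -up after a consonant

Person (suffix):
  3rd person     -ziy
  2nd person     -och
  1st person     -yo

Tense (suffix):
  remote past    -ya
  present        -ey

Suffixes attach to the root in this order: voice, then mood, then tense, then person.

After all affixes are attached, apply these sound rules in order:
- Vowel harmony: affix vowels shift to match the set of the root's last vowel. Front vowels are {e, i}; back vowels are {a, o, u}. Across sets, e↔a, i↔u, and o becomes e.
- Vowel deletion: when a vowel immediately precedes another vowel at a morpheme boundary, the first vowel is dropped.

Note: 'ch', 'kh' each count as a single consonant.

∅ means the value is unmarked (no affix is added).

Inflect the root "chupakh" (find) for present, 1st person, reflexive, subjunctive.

chupakhupunayyo

Attach voice reflexive -up (after consonant 'kh') → chupakhup.
Attach mood subjunctive -in → chupakhupin.
Attach tense present -ey → chupakhupiney.
Attach person 1st person -yo → chupakhupineyyo.
Apply vowel harmony: chupakhupineyyo → chupakhupunayyo.
Vowel deletion: no change.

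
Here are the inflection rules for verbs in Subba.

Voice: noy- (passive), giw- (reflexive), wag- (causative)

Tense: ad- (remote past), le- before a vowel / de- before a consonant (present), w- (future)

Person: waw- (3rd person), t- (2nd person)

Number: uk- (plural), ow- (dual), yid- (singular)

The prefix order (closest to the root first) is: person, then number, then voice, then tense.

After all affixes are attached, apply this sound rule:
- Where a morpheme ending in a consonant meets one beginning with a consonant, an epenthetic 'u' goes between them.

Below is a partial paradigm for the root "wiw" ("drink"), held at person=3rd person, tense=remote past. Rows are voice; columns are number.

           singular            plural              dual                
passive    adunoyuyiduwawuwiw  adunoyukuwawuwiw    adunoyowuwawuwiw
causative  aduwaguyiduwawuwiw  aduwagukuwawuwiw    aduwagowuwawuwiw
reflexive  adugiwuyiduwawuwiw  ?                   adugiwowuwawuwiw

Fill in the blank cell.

Attach person 3rd person waw- → wawwiw.
Attach number plural uk- → ukwawwiw.
Attach voice reflexive giw- → giwukwawwiw.
Attach tense remote past ad- → adgiwukwawwiw.
Apply epenthesis: adgiwukwawwiw → adugiwukuwawuwiw.

adugiwukuwawuwiw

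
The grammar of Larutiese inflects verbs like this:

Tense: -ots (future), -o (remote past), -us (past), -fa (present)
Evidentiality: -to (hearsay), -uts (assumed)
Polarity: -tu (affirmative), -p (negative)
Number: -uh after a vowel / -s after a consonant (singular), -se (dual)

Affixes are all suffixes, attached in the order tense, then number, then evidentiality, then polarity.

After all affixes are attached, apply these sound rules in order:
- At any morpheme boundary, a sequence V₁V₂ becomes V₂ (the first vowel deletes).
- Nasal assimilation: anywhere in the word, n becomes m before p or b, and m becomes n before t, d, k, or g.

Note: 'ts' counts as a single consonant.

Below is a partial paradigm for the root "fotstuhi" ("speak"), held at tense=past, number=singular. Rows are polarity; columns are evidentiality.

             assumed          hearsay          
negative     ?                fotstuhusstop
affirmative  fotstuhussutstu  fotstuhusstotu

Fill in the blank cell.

fotstuhussutsp

Attach tense past -us → fotstuhius.
Attach number singular -s (after consonant 's') → fotstuhiuss.
Attach evidentiality assumed -uts → fotstuhiussuts.
Attach polarity negative -p → fotstuhiussutsp.
Apply vowel deletion: fotstuhiussutsp → fotstuhussutsp.
Nasal assimilation: no change.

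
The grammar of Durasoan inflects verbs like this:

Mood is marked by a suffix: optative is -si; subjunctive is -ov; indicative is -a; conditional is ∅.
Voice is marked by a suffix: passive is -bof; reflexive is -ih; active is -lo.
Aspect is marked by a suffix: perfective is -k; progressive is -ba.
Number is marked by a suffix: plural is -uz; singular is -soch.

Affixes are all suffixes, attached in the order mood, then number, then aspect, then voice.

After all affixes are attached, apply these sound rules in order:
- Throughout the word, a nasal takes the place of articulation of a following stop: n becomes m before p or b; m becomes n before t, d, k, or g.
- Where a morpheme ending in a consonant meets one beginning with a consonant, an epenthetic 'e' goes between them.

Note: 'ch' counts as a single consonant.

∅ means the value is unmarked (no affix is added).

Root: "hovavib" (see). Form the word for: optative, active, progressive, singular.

Attach mood optative -si → hovavibsi.
Attach number singular -soch → hovavibsisoch.
Attach aspect progressive -ba → hovavibsisochba.
Attach voice active -lo → hovavibsisochbalo.
Nasal assimilation: no change.
Apply epenthesis: hovavibsisochbalo → hovavibesisochebalo.

hovavibesisochebalo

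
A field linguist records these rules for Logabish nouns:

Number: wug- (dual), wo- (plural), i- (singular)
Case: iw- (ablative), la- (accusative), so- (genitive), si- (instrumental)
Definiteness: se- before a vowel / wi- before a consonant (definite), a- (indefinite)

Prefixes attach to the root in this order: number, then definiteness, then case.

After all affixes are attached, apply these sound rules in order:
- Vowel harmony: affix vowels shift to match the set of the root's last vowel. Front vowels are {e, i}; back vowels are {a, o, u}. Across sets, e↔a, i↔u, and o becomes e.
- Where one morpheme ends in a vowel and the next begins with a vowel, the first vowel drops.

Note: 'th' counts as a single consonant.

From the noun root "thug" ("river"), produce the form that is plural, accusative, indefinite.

lawothug

Attach number plural wo- → wothug.
Attach definiteness indefinite a- → awothug.
Attach case accusative la- → laawothug.
Vowel harmony: no change.
Apply vowel deletion: laawothug → lawothug.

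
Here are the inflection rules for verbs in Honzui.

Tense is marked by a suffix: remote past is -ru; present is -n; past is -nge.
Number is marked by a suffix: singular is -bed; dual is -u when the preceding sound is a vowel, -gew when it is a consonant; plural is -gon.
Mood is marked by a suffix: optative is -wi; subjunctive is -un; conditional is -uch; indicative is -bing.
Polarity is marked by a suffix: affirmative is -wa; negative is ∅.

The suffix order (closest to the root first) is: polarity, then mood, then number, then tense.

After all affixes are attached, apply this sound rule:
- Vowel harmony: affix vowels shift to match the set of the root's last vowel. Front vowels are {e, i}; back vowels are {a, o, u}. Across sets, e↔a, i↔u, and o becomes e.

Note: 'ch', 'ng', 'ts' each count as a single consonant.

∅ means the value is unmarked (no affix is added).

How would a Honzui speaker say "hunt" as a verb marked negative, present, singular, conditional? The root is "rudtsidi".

rudtsidiichbedn

polarity = negative: zero marking, form stays rudtsidi.
Attach mood conditional -uch → rudtsidiuch.
Attach number singular -bed → rudtsidiuchbed.
Attach tense present -n → rudtsidiuchbedn.
Apply vowel harmony: rudtsidiuchbedn → rudtsidiichbedn.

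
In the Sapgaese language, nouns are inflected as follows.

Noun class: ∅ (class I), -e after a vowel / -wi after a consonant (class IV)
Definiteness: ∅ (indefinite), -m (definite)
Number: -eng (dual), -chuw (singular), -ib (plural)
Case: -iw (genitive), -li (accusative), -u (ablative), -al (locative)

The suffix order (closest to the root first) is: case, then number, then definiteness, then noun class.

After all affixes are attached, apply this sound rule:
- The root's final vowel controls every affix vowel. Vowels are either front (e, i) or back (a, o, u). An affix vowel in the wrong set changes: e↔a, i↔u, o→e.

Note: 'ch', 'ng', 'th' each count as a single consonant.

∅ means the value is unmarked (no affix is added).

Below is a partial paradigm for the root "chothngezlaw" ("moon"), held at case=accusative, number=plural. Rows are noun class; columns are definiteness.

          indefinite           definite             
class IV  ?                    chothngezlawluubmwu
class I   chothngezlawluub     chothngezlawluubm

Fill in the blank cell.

Attach case accusative -li → chothngezlawli.
Attach number plural -ib → chothngezlawliib.
definiteness = indefinite: zero marking, form stays chothngezlawliib.
Attach noun class class IV -wi (after consonant 'b') → chothngezlawliibwi.
Apply vowel harmony: chothngezlawliibwi → chothngezlawluubwu.

chothngezlawluubwu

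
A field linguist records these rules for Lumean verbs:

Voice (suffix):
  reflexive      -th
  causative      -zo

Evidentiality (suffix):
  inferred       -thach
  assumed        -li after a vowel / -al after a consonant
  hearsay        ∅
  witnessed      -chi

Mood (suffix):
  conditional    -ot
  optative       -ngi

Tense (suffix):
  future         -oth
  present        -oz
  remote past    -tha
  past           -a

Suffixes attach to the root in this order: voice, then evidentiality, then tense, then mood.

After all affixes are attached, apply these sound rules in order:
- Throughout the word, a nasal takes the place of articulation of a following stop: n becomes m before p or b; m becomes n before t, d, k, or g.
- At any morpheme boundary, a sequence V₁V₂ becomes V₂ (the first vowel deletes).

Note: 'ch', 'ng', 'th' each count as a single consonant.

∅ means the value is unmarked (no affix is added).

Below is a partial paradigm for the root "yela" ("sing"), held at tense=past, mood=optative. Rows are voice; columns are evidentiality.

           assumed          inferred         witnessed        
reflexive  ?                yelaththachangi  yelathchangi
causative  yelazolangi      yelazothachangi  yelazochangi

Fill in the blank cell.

Attach voice reflexive -th → yelath.
Attach evidentiality assumed -al (after consonant 'th') → yelathal.
Attach tense past -a → yelathala.
Attach mood optative -ngi → yelathalangi.
Nasal assimilation: no change.
Vowel deletion: no change.

yelathalangi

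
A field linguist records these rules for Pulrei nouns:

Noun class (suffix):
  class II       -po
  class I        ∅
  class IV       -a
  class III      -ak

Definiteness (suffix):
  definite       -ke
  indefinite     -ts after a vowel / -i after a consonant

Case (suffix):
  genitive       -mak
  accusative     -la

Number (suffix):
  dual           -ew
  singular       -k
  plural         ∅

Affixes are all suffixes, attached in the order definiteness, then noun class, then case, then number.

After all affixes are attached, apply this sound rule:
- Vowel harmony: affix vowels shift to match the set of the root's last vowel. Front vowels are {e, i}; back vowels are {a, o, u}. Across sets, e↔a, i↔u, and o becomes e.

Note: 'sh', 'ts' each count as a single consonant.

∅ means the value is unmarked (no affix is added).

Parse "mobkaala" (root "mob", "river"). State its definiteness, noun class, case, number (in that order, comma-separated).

Segment: mob-ke-a-la.
definiteness: -ke → definite.
noun class: -a → class IV.
case: -la → accusative.
number: ∅ → plural.

definite, class IV, accusative, plural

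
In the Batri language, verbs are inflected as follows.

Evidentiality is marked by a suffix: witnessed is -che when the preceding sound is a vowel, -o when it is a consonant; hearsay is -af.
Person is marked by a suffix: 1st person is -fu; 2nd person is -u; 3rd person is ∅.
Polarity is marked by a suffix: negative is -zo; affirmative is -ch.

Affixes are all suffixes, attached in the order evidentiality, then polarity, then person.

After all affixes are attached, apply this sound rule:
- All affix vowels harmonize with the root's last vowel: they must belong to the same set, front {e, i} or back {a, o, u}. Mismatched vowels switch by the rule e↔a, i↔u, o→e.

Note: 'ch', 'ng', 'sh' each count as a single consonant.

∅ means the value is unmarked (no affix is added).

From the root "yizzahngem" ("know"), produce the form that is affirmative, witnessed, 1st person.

yizzahngemechfi

Attach evidentiality witnessed -o (after consonant 'm') → yizzahngemo.
Attach polarity affirmative -ch → yizzahngemoch.
Attach person 1st person -fu → yizzahngemochfu.
Apply vowel harmony: yizzahngemochfu → yizzahngemechfi.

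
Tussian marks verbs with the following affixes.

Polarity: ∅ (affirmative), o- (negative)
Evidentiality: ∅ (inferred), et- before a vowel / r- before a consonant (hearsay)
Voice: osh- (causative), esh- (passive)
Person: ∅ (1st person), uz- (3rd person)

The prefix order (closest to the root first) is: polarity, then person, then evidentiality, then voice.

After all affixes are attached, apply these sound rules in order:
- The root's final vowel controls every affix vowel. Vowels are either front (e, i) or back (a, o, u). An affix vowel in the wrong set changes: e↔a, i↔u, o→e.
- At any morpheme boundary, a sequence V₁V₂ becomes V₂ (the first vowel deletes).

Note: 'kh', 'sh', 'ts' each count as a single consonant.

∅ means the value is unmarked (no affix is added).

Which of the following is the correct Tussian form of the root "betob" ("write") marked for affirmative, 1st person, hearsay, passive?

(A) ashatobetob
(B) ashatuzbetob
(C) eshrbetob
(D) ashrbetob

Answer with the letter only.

polarity = affirmative: zero marking, form stays betob.
person = 1st person: zero marking, form stays betob.
Attach evidentiality hearsay r- (before consonant 'b') → rbetob.
Attach voice passive esh- → eshrbetob.
Apply vowel harmony: eshrbetob → ashrbetob.
Vowel deletion: no change.
So the correct form is ashrbetob, option (D).
(A) ashatobetob is wrong: it uses negative instead of affirmative for polarity.
(B) ashatuzbetob is wrong: it uses 3rd person instead of 1st person for person.
(C) eshrbetob is wrong: it fails to apply the sound rule(s).

D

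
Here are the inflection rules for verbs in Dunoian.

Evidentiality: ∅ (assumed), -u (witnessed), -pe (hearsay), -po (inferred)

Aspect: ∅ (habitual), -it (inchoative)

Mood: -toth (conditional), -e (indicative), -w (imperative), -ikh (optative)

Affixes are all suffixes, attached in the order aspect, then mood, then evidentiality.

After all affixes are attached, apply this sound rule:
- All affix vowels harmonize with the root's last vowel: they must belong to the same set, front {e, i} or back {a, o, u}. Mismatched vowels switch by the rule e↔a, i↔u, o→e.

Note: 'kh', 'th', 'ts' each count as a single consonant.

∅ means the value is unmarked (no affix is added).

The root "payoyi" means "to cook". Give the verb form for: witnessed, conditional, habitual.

aspect = habitual: zero marking, form stays payoyi.
Attach mood conditional -toth → payoyitoth.
Attach evidentiality witnessed -u → payoyitothu.
Apply vowel harmony: payoyitothu → payoyitethi.

payoyitethi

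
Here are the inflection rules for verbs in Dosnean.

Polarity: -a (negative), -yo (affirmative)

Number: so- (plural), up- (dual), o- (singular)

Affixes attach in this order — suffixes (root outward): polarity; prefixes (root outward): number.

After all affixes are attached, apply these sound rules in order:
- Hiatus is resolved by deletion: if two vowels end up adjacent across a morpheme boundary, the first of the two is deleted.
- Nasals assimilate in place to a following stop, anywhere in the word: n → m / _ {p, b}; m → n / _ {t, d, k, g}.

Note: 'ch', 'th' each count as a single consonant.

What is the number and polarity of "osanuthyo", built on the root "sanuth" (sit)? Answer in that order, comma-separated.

singular, affirmative

Segment: o-sanuth-yo.
number: o- → singular.
polarity: -yo → affirmative.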